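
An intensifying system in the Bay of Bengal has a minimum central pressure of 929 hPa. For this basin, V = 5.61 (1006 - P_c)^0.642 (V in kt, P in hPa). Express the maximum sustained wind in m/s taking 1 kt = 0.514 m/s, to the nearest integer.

ΔP = 1006 − 929 = 77 hPa.
V ≈ 5.61 × 77^0.642 = 5.61 × 16.260 ≈ 91.220 kt.
91.220 × 0.514 ≈ 46.89 m/s → 47 m/s.

47 m/s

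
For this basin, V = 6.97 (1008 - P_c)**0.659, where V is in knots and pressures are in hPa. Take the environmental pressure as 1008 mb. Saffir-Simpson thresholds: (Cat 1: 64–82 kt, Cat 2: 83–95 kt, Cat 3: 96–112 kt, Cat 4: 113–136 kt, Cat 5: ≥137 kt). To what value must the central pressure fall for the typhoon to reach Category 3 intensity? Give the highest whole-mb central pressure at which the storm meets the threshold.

Category 3 begins at V = 96 kt.
Required ΔP = (96/6.97)^(1/0.659) = 13.773^1.517 ≈ 53.51 mb.
P_c ≤ 1008 − 53.51 = 954.49, so the highest integer P_c is 954 mb.

954 mb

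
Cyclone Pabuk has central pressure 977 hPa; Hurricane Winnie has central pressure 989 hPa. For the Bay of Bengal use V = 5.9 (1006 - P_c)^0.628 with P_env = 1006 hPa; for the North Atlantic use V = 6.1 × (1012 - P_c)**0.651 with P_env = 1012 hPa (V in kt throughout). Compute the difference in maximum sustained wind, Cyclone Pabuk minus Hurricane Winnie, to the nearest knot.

Cyclone Pabuk: ΔP = 29; V ≈ 5.9 × 29^0.628 ≈ 48.89 kt.
Hurricane Winnie: ΔP = 23; V ≈ 6.1 × 23^0.651 ≈ 46.97 kt.
Difference ≈ 48.89 − 46.97 = 1.92 → 2 kt.

2 kt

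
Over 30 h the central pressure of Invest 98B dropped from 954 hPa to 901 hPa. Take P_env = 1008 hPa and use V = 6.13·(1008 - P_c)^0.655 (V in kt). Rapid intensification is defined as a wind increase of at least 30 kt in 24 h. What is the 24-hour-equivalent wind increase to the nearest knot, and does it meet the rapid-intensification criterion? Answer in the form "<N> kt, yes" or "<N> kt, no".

38 kt, yes

V₁: ΔP = 54, V ≈ 6.13 × 54^0.655 ≈ 83.59 kt.
V₂: ΔP = 107, V ≈ 6.13 × 107^0.655 ≈ 130.83 kt.
ΔV over 30 h = 47.24 kt → 24 h equivalent = 47.24 × 24/30 ≈ 37.79 kt.
38 kt ≥ 30 kt ⇒ rapid intensification.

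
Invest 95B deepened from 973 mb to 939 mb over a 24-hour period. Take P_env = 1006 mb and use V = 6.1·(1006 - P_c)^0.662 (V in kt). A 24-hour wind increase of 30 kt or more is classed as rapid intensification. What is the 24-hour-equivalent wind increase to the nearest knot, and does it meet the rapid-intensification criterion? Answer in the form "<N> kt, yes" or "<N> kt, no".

37 kt, yes

V₁: ΔP = 33, V ≈ 6.1 × 33^0.662 ≈ 61.74 kt.
V₂: ΔP = 67, V ≈ 6.1 × 67^0.662 ≈ 98.67 kt.
ΔV over 24 h = 36.93 kt → 24 h equivalent = 36.93 × 24/24 ≈ 36.93 kt.
37 kt ≥ 30 kt ⇒ rapid intensification.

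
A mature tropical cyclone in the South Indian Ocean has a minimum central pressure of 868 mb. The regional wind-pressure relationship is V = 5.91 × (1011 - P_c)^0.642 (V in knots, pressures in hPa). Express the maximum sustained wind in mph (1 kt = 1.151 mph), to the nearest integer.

165 mph

ΔP = 1011 − 868 = 143 mb.
V ≈ 5.91 × 143^0.642 = 5.91 × 24.195 ≈ 142.992 kt.
142.992 × 1.151 ≈ 164.58 mph → 165 mph.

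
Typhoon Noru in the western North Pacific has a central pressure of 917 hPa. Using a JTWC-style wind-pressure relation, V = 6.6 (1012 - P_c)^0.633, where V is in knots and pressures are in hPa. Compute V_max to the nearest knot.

118 kt

ΔP = 1012 − 917 = 95 hPa.
95^0.633 ≈ 17.861.
V ≈ 6.6 × 17.861 ≈ 117.9 kt.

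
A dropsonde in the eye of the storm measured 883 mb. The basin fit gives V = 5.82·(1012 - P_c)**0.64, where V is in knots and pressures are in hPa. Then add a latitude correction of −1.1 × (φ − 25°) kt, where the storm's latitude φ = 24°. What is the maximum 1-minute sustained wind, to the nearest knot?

132 kt

ΔP = 1012 − 883 = 129 mb.
129^0.64 ≈ 22.427.
V ≈ 5.82 × 22.427 ≈ 130.5 kt.
Latitude correction: −1.1 × (24 − 25) = 1.1 kt.
Corrected V ≈ 131.6 kt → 132 kt.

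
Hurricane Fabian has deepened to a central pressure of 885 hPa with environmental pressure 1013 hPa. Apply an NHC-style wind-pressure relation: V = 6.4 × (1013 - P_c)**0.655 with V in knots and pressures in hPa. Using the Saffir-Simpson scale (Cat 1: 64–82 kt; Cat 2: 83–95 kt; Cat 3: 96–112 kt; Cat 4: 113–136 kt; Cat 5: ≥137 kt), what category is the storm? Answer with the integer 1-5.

ΔP = 1013 − 885 = 128 hPa.
V ≈ 6.4 × 128^0.655 = 6.4 × 24.00 ≈ 154 kt.
154 kt falls in the Category 5 band.

5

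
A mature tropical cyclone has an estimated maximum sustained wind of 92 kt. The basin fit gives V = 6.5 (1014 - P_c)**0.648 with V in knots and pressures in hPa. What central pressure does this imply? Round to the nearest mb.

ΔP = (V / 6.5)^(1/0.648) = (92/6.5)^1.543.
92/6.5 = 14.154; 14.154^1.543 ≈ 59.71 mb.
P_c = 1014 − 59.71 = 954.29 ≈ 954 mb.

954 mb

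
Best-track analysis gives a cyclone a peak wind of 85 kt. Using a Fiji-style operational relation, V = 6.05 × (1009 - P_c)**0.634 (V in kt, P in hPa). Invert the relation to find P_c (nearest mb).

ΔP = (V / 6.05)^(1/0.634) = (85/6.05)^1.577.
85/6.05 = 14.050; 14.050^1.577 ≈ 64.59 mb.
P_c = 1009 − 64.59 = 944.41 ≈ 944 mb.

944 mb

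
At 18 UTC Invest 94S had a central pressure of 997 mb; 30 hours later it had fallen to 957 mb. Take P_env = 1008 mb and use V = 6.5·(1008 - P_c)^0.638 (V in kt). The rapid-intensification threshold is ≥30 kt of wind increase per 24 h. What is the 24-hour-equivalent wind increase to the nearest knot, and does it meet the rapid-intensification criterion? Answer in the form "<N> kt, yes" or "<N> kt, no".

V₁: ΔP = 11, V ≈ 6.5 × 11^0.638 ≈ 30.01 kt.
V₂: ΔP = 51, V ≈ 6.5 × 51^0.638 ≈ 79.86 kt.
ΔV over 30 h = 49.85 kt → 24 h equivalent = 49.85 × 24/30 ≈ 39.88 kt.
40 kt ≥ 30 kt ⇒ rapid intensification.

40 kt, yes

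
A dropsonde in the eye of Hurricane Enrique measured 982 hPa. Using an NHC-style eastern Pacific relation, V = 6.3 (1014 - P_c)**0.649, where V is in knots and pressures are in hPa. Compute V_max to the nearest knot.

60 kt

ΔP = 1014 − 982 = 32 hPa.
32^0.649 ≈ 9.481.
V ≈ 6.3 × 9.481 ≈ 59.7 kt.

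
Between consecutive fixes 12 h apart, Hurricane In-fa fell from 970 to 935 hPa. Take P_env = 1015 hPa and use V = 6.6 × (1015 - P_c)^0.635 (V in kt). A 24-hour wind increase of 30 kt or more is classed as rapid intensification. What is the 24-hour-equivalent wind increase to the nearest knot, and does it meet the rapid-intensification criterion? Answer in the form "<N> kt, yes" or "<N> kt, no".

65 kt, yes

V₁: ΔP = 45, V ≈ 6.6 × 45^0.635 ≈ 74.02 kt.
V₂: ΔP = 80, V ≈ 6.6 × 80^0.635 ≈ 106.66 kt.
ΔV over 12 h = 32.64 kt → 24 h equivalent = 32.64 × 24/12 ≈ 65.28 kt.
65 kt ≥ 30 kt ⇒ rapid intensification.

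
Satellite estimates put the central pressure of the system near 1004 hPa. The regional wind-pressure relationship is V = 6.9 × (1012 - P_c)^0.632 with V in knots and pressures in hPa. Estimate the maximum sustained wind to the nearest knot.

ΔP = 1012 − 1004 = 8 hPa.
8^0.632 ≈ 3.722.
V ≈ 6.9 × 3.722 ≈ 25.7 kt.

26 kt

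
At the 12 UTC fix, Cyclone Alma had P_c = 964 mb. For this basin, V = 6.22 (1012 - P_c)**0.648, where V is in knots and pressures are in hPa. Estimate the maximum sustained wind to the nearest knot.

ΔP = 1012 − 964 = 48 mb.
48^0.648 ≈ 12.287.
V ≈ 6.22 × 12.287 ≈ 76.4 kt.

76 kt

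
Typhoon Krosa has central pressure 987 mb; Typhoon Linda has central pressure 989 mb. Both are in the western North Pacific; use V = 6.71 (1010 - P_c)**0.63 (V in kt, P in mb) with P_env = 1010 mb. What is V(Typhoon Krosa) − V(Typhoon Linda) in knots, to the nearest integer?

Typhoon Krosa: ΔP = 23; V ≈ 6.71 × 23^0.63 ≈ 48.37 kt.
Typhoon Linda: ΔP = 21; V ≈ 6.71 × 21^0.63 ≈ 45.68 kt.
Difference ≈ 48.37 − 45.68 = 2.69 → 3 kt.

3 kt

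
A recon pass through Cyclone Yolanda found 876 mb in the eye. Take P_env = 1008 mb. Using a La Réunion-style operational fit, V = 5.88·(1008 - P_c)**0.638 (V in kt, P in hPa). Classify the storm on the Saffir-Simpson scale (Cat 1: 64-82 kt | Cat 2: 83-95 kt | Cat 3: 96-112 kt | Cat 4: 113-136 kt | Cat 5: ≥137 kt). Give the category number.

4

ΔP = 1008 − 876 = 132 mb.
V ≈ 5.88 × 132^0.638 = 5.88 × 22.54 ≈ 133 kt.
133 kt falls in the Category 4 band.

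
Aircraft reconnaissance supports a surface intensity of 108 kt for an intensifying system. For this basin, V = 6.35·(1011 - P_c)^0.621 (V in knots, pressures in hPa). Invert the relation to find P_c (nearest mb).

ΔP = (V / 6.35)^(1/0.621) = (108/6.35)^1.610.
108/6.35 = 17.008; 17.008^1.610 ≈ 95.88 mb.
P_c = 1011 − 95.88 = 915.12 ≈ 915 mb.

915 mb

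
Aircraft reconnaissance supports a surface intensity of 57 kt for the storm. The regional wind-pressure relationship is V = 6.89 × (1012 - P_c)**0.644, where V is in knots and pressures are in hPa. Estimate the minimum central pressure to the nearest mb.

ΔP = (V / 6.89)^(1/0.644) = (57/6.89)^1.553.
57/6.89 = 8.273; 8.273^1.553 ≈ 26.60 mb.
P_c = 1012 − 26.60 = 985.40 ≈ 985 mb.

985 mb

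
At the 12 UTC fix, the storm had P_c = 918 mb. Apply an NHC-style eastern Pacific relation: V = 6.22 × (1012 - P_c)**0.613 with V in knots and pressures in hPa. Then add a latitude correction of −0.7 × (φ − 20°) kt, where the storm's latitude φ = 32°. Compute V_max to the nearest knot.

92 kt

ΔP = 1012 − 918 = 94 mb.
94^0.613 ≈ 16.200.
V ≈ 6.22 × 16.200 ≈ 100.8 kt.
Latitude correction: −0.7 × (32 − 20) = -8.4 kt.
Corrected V ≈ 92.4 kt → 92 kt.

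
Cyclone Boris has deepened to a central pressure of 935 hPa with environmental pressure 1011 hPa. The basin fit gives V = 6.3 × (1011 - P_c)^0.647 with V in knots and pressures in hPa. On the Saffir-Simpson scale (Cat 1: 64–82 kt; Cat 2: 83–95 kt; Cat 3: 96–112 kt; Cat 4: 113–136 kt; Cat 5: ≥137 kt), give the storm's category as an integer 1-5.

ΔP = 1011 − 935 = 76 hPa.
V ≈ 6.3 × 76^0.647 = 6.3 × 16.48 ≈ 104 kt.
104 kt falls in the Category 3 band.

3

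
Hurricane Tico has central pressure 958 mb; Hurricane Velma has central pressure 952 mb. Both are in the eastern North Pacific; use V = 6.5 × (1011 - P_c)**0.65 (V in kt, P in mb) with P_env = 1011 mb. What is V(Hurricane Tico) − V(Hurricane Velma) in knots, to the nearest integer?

-6 kt

Hurricane Tico: ΔP = 53; V ≈ 6.5 × 53^0.65 ≈ 85.84 kt.
Hurricane Velma: ΔP = 59; V ≈ 6.5 × 59^0.65 ≈ 92.04 kt.
Difference ≈ 85.84 − 92.04 = -6.20 → -6 kt.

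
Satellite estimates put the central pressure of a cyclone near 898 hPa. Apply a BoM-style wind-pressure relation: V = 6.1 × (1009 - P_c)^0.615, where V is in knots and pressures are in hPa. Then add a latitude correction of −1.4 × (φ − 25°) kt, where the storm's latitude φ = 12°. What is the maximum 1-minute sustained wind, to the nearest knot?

129 kt

ΔP = 1009 − 898 = 111 hPa.
111^0.615 ≈ 18.108.
V ≈ 6.1 × 18.108 ≈ 110.5 kt.
Latitude correction: −1.4 × (12 − 25) = 18.2 kt.
Corrected V ≈ 128.7 kt → 129 kt.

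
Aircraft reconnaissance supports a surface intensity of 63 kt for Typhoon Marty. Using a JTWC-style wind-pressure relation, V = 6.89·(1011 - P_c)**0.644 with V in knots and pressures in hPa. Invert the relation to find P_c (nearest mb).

980 mb

ΔP = (V / 6.89)^(1/0.644) = (63/6.89)^1.553.
63/6.89 = 9.144; 9.144^1.553 ≈ 31.08 mb.
P_c = 1011 − 31.08 = 979.92 ≈ 980 mb.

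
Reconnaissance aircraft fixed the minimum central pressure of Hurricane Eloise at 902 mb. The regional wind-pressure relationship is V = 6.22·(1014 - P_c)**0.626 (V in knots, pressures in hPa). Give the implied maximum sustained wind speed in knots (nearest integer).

119 kt

ΔP = 1014 − 902 = 112 mb.
112^0.626 ≈ 19.178.
V ≈ 6.22 × 19.178 ≈ 119.3 kt.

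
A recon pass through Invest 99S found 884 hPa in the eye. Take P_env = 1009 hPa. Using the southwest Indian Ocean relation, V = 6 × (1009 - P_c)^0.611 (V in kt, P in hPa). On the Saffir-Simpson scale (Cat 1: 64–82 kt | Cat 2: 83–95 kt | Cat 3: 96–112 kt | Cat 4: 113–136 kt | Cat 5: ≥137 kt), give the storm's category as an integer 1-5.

4

ΔP = 1009 − 884 = 125 hPa.
V ≈ 6 × 125^0.611 = 6 × 19.11 ≈ 115 kt.
115 kt falls in the Category 4 band.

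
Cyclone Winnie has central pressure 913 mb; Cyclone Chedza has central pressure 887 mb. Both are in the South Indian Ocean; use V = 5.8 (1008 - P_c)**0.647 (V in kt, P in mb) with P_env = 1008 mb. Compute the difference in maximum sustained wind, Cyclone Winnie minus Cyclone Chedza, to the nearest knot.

-19 kt

Cyclone Winnie: ΔP = 95; V ≈ 5.8 × 95^0.647 ≈ 110.41 kt.
Cyclone Chedza: ΔP = 121; V ≈ 5.8 × 121^0.647 ≈ 129.12 kt.
Difference ≈ 110.41 − 129.12 = -18.71 → -19 kt.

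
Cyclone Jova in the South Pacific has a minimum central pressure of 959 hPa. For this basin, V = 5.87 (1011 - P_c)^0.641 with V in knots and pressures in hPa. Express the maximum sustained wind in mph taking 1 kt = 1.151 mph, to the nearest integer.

85 mph

ΔP = 1011 − 959 = 52 hPa.
V ≈ 5.87 × 52^0.641 = 5.87 × 12.588 ≈ 73.892 kt.
73.892 × 1.151 ≈ 85.05 mph → 85 mph.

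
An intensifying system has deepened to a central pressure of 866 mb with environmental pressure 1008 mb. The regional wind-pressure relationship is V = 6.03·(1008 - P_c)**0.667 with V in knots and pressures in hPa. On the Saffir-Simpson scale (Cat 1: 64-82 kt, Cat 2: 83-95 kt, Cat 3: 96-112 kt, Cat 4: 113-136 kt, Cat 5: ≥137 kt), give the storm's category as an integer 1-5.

5

ΔP = 1008 − 866 = 142 mb.
V ≈ 6.03 × 142^0.667 = 6.03 × 27.26 ≈ 164 kt.
164 kt falls in the Category 5 band.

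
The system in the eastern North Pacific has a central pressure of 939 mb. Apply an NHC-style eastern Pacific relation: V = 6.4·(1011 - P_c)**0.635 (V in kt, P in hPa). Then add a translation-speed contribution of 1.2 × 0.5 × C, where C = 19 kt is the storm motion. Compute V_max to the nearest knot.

ΔP = 1011 − 939 = 72 mb.
72^0.635 ≈ 15.115.
V ≈ 6.4 × 15.115 ≈ 96.7 kt.
Translation term: 1.2 × 0.5 × 19 = 11.4 kt.
Corrected V ≈ 108.1 kt → 108 kt.

108 kt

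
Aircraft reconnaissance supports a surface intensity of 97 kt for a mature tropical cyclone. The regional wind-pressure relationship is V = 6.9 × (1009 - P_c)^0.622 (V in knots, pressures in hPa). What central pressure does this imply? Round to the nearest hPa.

ΔP = (V / 6.9)^(1/0.622) = (97/6.9)^1.608.
97/6.9 = 14.058; 14.058^1.608 ≈ 70.07 hPa.
P_c = 1009 − 70.07 = 938.93 ≈ 939 hPa.

939 hPa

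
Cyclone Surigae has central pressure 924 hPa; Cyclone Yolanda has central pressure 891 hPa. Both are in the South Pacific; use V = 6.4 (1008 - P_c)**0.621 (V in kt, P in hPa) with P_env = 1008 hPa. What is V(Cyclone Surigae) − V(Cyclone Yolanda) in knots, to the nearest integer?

-23 kt

Cyclone Surigae: ΔP = 84; V ≈ 6.4 × 84^0.621 ≈ 100.27 kt.
Cyclone Yolanda: ΔP = 117; V ≈ 6.4 × 117^0.621 ≈ 123.18 kt.
Difference ≈ 100.27 − 123.18 = -22.91 → -23 kt.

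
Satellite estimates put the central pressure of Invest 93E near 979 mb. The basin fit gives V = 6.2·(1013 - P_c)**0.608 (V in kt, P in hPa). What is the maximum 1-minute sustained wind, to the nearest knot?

ΔP = 1013 − 979 = 34 mb.
34^0.608 ≈ 8.534.
V ≈ 6.2 × 8.534 ≈ 52.9 kt.

53 kt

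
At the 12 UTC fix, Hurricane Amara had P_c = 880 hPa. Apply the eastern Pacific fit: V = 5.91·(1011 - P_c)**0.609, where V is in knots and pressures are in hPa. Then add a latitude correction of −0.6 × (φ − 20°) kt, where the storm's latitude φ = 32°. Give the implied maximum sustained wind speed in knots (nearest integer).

ΔP = 1011 − 880 = 131 hPa.
131^0.609 ≈ 19.472.
V ≈ 5.91 × 19.472 ≈ 115.1 kt.
Latitude correction: −0.6 × (32 − 20) = -7.2 kt.
Corrected V ≈ 107.9 kt → 108 kt.

108 kt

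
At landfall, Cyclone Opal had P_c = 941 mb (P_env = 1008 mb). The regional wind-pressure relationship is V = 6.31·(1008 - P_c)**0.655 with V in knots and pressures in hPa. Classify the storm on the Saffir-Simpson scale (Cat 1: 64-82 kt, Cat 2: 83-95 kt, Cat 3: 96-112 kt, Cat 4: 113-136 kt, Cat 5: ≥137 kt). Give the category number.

3

ΔP = 1008 − 941 = 67 mb.
V ≈ 6.31 × 67^0.655 = 6.31 × 15.71 ≈ 99 kt.
99 kt falls in the Category 3 band.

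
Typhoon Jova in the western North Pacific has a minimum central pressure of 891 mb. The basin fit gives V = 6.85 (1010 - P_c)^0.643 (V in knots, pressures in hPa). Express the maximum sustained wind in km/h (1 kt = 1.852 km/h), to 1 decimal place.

274.1 km/h

ΔP = 1010 − 891 = 119 mb.
V ≈ 6.85 × 119^0.643 = 6.85 × 21.606 ≈ 148.002 kt.
148.002 × 1.852 ≈ 274.10 km/h → 274.1 km/h.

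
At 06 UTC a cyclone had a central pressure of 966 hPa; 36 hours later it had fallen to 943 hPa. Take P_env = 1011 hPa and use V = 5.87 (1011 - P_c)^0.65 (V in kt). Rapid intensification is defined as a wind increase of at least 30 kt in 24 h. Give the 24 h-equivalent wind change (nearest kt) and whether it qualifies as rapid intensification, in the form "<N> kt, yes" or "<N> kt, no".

14 kt, no

V₁: ΔP = 45, V ≈ 5.87 × 45^0.65 ≈ 69.70 kt.
V₂: ΔP = 68, V ≈ 5.87 × 68^0.65 ≈ 91.15 kt.
ΔV over 36 h = 21.45 kt → 24 h equivalent = 21.45 × 24/36 ≈ 14.30 kt.
14 kt < 30 kt ⇒ not rapid intensification.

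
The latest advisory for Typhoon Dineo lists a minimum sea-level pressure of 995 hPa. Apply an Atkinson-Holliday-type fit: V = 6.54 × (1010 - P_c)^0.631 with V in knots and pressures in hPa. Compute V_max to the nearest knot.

ΔP = 1010 − 995 = 15 hPa.
15^0.631 ≈ 5.522.
V ≈ 6.54 × 5.522 ≈ 36.1 kt.

36 kt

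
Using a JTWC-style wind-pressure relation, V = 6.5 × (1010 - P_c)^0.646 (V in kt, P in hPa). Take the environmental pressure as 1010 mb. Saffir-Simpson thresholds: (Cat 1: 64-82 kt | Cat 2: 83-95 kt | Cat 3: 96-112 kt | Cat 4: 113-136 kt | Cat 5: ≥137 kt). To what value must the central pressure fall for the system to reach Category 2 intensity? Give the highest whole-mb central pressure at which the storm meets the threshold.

Category 2 begins at V = 83 kt.
Required ΔP = (83/6.5)^(1/0.646) = 12.769^1.548 ≈ 51.56 mb.
P_c ≤ 1010 − 51.56 = 958.44, so the highest integer P_c is 958 mb.

958 mb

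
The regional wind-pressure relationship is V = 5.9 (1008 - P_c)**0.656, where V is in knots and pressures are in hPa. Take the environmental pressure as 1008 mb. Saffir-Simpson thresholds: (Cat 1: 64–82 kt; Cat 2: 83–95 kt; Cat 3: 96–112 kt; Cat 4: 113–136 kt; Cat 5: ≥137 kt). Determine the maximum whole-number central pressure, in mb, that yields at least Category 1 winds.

Category 1 begins at V = 64 kt.
Required ΔP = (64/5.9)^(1/0.656) = 10.847^1.524 ≈ 37.87 mb.
P_c ≤ 1008 − 37.87 = 970.13, so the highest integer P_c is 970 mb.

970 mb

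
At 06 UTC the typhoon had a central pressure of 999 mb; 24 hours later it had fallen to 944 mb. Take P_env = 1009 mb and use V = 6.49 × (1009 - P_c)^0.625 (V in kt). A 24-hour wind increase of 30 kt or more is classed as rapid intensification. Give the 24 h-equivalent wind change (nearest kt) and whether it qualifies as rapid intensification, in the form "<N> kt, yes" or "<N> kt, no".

V₁: ΔP = 10, V ≈ 6.49 × 10^0.625 ≈ 27.37 kt.
V₂: ΔP = 65, V ≈ 6.49 × 65^0.625 ≈ 88.17 kt.
ΔV over 24 h = 60.80 kt → 24 h equivalent = 60.80 × 24/24 ≈ 60.80 kt.
61 kt ≥ 30 kt ⇒ rapid intensification.

61 kt, yes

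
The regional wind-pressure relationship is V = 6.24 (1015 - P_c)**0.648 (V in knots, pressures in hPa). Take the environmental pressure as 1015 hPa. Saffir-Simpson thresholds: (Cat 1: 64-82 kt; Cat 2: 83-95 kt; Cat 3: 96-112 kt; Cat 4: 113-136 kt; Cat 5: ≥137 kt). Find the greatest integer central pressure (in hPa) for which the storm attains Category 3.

947 hPa

Category 3 begins at V = 96 kt.
Required ΔP = (96/6.24)^(1/0.648) = 15.385^1.543 ≈ 67.91 hPa.
P_c ≤ 1015 − 67.91 = 947.09, so the highest integer P_c is 947 hPa.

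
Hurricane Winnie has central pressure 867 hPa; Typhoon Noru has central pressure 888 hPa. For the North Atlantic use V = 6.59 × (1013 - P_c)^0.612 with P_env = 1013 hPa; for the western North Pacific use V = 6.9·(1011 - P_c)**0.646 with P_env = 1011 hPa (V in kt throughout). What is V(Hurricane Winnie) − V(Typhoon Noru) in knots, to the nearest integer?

-15 kt

Hurricane Winnie: ΔP = 146; V ≈ 6.59 × 146^0.612 ≈ 139.15 kt.
Typhoon Noru: ΔP = 123; V ≈ 6.9 × 123^0.646 ≈ 154.50 kt.
Difference ≈ 139.15 − 154.50 = -15.35 → -15 kt.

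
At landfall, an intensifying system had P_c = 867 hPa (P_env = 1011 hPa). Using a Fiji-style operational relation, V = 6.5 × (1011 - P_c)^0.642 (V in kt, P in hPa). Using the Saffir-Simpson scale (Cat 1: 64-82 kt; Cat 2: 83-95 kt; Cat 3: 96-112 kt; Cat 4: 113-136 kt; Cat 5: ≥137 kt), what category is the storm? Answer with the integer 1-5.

ΔP = 1011 − 867 = 144 hPa.
V ≈ 6.5 × 144^0.642 = 6.5 × 24.30 ≈ 158 kt.
158 kt falls in the Category 5 band.

5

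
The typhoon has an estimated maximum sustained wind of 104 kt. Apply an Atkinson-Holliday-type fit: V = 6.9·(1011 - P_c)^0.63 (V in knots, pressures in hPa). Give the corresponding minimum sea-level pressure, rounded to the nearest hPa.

ΔP = (V / 6.9)^(1/0.63) = (104/6.9)^1.587.
104/6.9 = 15.072; 15.072^1.587 ≈ 74.15 hPa.
P_c = 1011 − 74.15 = 936.85 ≈ 937 hPa.

937 hPa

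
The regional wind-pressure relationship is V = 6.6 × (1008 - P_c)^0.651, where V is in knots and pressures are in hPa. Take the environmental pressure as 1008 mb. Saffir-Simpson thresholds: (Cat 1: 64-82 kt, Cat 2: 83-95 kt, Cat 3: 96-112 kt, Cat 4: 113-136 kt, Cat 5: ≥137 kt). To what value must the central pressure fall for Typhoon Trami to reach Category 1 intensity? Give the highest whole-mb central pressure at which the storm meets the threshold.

975 mb

Category 1 begins at V = 64 kt.
Required ΔP = (64/6.6)^(1/0.651) = 9.697^1.536 ≈ 32.78 mb.
P_c ≤ 1008 − 32.78 = 975.22, so the highest integer P_c is 975 mb.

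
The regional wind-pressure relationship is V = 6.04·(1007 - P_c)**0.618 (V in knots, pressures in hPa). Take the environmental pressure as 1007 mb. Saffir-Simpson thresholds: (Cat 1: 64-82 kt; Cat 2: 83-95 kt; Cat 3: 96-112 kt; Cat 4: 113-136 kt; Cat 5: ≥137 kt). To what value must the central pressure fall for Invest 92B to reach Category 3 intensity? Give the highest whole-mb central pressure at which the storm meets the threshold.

919 mb

Category 3 begins at V = 96 kt.
Required ΔP = (96/6.04)^(1/0.618) = 15.894^1.618 ≈ 87.85 mb.
P_c ≤ 1007 − 87.85 = 919.15, so the highest integer P_c is 919 mb.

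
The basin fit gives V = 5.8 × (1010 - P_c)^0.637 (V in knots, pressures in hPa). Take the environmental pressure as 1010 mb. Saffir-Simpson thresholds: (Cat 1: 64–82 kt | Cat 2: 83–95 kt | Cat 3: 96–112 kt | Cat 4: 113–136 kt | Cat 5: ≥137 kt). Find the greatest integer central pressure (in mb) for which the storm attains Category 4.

Category 4 begins at V = 113 kt.
Required ΔP = (113/5.8)^(1/0.637) = 19.483^1.570 ≈ 105.82 mb.
P_c ≤ 1010 − 105.82 = 904.18, so the highest integer P_c is 904 mb.

904 mb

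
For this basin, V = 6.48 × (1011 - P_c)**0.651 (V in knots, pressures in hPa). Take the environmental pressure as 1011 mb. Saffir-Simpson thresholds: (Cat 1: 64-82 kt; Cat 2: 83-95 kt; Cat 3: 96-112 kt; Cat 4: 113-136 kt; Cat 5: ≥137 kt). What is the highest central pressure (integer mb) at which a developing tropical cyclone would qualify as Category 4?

930 mb

Category 4 begins at V = 113 kt.
Required ΔP = (113/6.48)^(1/0.651) = 17.438^1.536 ≈ 80.74 mb.
P_c ≤ 1011 − 80.74 = 930.26, so the highest integer P_c is 930 mb.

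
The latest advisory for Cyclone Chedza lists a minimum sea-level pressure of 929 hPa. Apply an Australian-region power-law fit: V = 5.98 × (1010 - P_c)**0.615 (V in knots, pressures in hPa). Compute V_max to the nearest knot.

ΔP = 1010 − 929 = 81 hPa.
81^0.615 ≈ 14.918.
V ≈ 5.98 × 14.918 ≈ 89.2 kt.

89 kt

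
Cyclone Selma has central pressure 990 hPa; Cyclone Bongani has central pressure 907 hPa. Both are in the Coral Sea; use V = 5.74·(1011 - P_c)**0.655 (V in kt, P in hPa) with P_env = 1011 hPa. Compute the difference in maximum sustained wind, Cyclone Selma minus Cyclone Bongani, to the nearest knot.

Cyclone Selma: ΔP = 21; V ≈ 5.74 × 21^0.655 ≈ 42.17 kt.
Cyclone Bongani: ΔP = 104; V ≈ 5.74 × 104^0.655 ≈ 120.25 kt.
Difference ≈ 42.17 − 120.25 = -78.08 → -78 kt.

-78 kt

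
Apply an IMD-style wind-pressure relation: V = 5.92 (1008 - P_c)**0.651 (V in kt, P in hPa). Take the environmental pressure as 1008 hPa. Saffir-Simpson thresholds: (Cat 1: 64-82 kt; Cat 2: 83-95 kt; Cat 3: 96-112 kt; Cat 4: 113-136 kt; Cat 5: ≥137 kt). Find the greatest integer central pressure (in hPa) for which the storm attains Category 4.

915 hPa

Category 4 begins at V = 113 kt.
Required ΔP = (113/5.92)^(1/0.651) = 19.088^1.536 ≈ 92.76 hPa.
P_c ≤ 1008 − 92.76 = 915.24, so the highest integer P_c is 915 hPa.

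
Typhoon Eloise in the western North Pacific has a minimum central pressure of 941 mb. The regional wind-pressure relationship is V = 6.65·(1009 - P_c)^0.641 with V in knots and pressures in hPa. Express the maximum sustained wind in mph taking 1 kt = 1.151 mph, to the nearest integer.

114 mph

ΔP = 1009 − 941 = 68 mb.
V ≈ 6.65 × 68^0.641 = 6.65 × 14.950 ≈ 99.417 kt.
99.417 × 1.151 ≈ 114.43 mph → 114 mph.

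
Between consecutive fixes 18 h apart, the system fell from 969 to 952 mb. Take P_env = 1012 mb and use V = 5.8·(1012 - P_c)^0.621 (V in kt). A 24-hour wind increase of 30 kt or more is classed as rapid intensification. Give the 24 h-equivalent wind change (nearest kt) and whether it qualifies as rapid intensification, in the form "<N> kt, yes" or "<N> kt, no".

18 kt, no

V₁: ΔP = 43, V ≈ 5.8 × 43^0.621 ≈ 59.95 kt.
V₂: ΔP = 60, V ≈ 5.8 × 60^0.621 ≈ 73.73 kt.
ΔV over 18 h = 13.78 kt → 24 h equivalent = 13.78 × 24/18 ≈ 18.37 kt.
18 kt < 30 kt ⇒ not rapid intensification.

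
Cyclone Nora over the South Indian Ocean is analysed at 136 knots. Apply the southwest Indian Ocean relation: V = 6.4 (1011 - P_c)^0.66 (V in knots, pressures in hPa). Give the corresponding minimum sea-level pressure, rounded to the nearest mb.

908 mb

ΔP = (V / 6.4)^(1/0.66) = (136/6.4)^1.515.
136/6.4 = 21.250; 21.250^1.515 ≈ 102.60 mb.
P_c = 1011 − 102.60 = 908.40 ≈ 908 mb.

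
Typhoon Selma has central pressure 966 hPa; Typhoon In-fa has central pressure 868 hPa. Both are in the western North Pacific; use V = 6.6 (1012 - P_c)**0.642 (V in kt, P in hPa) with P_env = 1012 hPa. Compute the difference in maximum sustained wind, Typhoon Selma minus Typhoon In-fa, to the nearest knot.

-83 kt

Typhoon Selma: ΔP = 46; V ≈ 6.6 × 46^0.642 ≈ 77.10 kt.
Typhoon In-fa: ΔP = 144; V ≈ 6.6 × 144^0.642 ≈ 160.40 kt.
Difference ≈ 77.10 − 160.40 = -83.30 → -83 kt.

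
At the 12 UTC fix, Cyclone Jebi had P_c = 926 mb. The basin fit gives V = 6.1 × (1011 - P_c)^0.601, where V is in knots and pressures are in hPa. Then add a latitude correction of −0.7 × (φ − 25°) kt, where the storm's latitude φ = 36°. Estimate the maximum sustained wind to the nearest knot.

80 kt

ΔP = 1011 − 926 = 85 mb.
85^0.601 ≈ 14.440.
V ≈ 6.1 × 14.440 ≈ 88.1 kt.
Latitude correction: −0.7 × (36 − 25) = -7.7 kt.
Corrected V ≈ 80.4 kt → 80 kt.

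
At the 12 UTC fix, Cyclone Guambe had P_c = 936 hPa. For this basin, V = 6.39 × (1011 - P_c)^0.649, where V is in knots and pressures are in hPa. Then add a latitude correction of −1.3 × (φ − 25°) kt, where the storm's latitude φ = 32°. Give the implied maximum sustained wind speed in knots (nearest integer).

ΔP = 1011 − 936 = 75 hPa.
75^0.649 ≈ 16.478.
V ≈ 6.39 × 16.478 ≈ 105.3 kt.
Latitude correction: −1.3 × (32 − 25) = -9.1 kt.
Corrected V ≈ 96.2 kt → 96 kt.

96 kt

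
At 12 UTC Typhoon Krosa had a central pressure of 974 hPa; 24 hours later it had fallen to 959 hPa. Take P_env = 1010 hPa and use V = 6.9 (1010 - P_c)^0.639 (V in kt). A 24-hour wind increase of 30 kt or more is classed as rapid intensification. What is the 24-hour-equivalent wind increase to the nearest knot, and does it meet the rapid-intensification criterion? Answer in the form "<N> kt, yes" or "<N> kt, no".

17 kt, no

V₁: ΔP = 36, V ≈ 6.9 × 36^0.639 ≈ 68.13 kt.
V₂: ΔP = 51, V ≈ 6.9 × 51^0.639 ≈ 85.11 kt.
ΔV over 24 h = 16.98 kt → 24 h equivalent = 16.98 × 24/24 ≈ 16.98 kt.
17 kt < 30 kt ⇒ not rapid intensification.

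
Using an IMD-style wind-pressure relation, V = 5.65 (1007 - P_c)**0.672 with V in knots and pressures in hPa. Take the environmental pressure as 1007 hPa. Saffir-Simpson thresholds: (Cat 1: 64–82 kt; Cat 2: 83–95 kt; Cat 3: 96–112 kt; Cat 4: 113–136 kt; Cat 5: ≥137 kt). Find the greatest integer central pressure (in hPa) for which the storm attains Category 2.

952 hPa

Category 2 begins at V = 83 kt.
Required ΔP = (83/5.65)^(1/0.672) = 14.690^1.488 ≈ 54.53 hPa.
P_c ≤ 1007 − 54.53 = 952.47, so the highest integer P_c is 952 hPa.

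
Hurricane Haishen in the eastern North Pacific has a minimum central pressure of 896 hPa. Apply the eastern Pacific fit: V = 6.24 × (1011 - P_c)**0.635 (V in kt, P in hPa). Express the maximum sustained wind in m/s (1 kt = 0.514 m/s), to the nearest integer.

65 m/s

ΔP = 1011 − 896 = 115 hPa.
V ≈ 6.24 × 115^0.635 = 6.24 × 20.349 ≈ 126.978 kt.
126.978 × 0.514 ≈ 65.27 m/s → 65 m/s.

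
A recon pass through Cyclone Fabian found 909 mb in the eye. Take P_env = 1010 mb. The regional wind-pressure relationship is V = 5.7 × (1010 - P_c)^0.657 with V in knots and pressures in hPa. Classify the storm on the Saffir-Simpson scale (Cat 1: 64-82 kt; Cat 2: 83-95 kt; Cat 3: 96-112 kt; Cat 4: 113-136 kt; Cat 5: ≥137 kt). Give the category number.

4

ΔP = 1010 − 909 = 101 mb.
V ≈ 5.7 × 101^0.657 = 5.7 × 20.74 ≈ 118 kt.
118 kt falls in the Category 4 band.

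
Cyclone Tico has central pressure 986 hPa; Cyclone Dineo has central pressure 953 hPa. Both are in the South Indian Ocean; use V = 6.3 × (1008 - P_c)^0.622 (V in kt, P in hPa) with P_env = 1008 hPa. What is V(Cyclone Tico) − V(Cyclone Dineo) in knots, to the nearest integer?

-33 kt

Cyclone Tico: ΔP = 22; V ≈ 6.3 × 22^0.622 ≈ 43.09 kt.
Cyclone Dineo: ΔP = 55; V ≈ 6.3 × 55^0.622 ≈ 76.18 kt.
Difference ≈ 43.09 − 76.18 = -33.09 → -33 kt.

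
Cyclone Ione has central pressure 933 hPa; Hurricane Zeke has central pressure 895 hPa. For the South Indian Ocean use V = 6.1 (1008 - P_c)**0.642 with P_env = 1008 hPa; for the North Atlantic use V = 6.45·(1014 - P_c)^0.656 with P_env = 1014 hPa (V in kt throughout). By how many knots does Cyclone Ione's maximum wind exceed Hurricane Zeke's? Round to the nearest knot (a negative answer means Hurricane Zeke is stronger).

-51 kt

Cyclone Ione: ΔP = 75; V ≈ 6.1 × 75^0.642 ≈ 97.53 kt.
Hurricane Zeke: ΔP = 119; V ≈ 6.45 × 119^0.656 ≈ 148.29 kt.
Difference ≈ 97.53 − 148.29 = -50.76 → -51 kt.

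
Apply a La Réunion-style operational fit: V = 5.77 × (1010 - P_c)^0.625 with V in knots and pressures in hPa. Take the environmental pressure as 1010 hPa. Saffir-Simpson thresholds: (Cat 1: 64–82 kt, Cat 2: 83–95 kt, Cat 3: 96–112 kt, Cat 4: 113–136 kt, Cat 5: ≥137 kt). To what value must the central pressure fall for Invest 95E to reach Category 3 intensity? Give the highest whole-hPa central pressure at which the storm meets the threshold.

920 hPa

Category 3 begins at V = 96 kt.
Required ΔP = (96/5.77)^(1/0.625) = 16.638^1.600 ≈ 89.90 hPa.
P_c ≤ 1010 − 89.90 = 920.10, so the highest integer P_c is 920 hPa.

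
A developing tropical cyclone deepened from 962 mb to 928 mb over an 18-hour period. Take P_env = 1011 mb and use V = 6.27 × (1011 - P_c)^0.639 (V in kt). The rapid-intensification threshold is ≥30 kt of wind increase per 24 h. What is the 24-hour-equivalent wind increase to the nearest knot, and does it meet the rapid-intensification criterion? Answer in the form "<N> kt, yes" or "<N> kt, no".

V₁: ΔP = 49, V ≈ 6.27 × 49^0.639 ≈ 75.39 kt.
V₂: ΔP = 83, V ≈ 6.27 × 83^0.639 ≈ 105.57 kt.
ΔV over 18 h = 30.18 kt → 24 h equivalent = 30.18 × 24/18 ≈ 40.24 kt.
40 kt ≥ 30 kt ⇒ rapid intensification.

40 kt, yes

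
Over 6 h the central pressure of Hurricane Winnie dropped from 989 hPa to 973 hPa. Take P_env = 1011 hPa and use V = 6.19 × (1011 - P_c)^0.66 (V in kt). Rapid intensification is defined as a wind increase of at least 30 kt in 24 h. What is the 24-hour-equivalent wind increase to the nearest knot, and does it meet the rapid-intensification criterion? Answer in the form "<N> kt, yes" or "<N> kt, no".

83 kt, yes

V₁: ΔP = 22, V ≈ 6.19 × 22^0.66 ≈ 47.61 kt.
V₂: ΔP = 38, V ≈ 6.19 × 38^0.66 ≈ 68.29 kt.
ΔV over 6 h = 20.68 kt → 24 h equivalent = 20.68 × 24/6 ≈ 82.72 kt.
83 kt ≥ 30 kt ⇒ rapid intensification.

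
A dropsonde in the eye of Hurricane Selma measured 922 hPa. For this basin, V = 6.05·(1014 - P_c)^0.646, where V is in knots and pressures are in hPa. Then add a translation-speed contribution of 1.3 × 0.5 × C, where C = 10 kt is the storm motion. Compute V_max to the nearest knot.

119 kt

ΔP = 1014 − 922 = 92 hPa.
92^0.646 ≈ 18.561.
V ≈ 6.05 × 18.561 ≈ 112.3 kt.
Translation term: 1.3 × 0.5 × 10 = 6.5 kt.
Corrected V ≈ 118.8 kt → 119 kt.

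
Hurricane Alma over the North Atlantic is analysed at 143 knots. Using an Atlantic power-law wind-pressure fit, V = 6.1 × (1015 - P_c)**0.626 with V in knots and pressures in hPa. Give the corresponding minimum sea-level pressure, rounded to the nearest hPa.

861 hPa

ΔP = (V / 6.1)^(1/0.626) = (143/6.1)^1.597.
143/6.1 = 23.443; 23.443^1.597 ≈ 154.35 hPa.
P_c = 1015 − 154.35 = 860.65 ≈ 861 hPa.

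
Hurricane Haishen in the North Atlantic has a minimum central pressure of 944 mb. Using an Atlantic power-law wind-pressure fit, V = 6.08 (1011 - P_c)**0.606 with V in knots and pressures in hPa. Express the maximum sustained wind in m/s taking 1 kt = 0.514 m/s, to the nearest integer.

40 m/s

ΔP = 1011 − 944 = 67 mb.
V ≈ 6.08 × 67^0.606 = 6.08 × 12.782 ≈ 77.715 kt.
77.715 × 0.514 ≈ 39.95 m/s → 40 m/s.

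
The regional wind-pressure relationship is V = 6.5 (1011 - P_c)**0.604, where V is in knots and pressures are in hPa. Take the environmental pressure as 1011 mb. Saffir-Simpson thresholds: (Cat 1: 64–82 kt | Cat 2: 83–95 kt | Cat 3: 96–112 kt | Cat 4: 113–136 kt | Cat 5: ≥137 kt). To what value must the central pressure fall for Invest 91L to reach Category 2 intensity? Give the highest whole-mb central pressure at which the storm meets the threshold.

943 mb

Category 2 begins at V = 83 kt.
Required ΔP = (83/6.5)^(1/0.604) = 12.769^1.656 ≈ 67.83 mb.
P_c ≤ 1011 − 67.83 = 943.17, so the highest integer P_c is 943 mb.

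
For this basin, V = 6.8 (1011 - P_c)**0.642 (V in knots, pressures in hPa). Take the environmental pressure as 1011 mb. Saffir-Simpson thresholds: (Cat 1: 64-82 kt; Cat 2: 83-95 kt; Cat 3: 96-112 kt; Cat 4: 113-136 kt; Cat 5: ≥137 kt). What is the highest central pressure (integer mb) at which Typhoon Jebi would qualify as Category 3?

949 mb

Category 3 begins at V = 96 kt.
Required ΔP = (96/6.8)^(1/0.642) = 14.118^1.558 ≈ 61.79 mb.
P_c ≤ 1011 − 61.79 = 949.21, so the highest integer P_c is 949 mb.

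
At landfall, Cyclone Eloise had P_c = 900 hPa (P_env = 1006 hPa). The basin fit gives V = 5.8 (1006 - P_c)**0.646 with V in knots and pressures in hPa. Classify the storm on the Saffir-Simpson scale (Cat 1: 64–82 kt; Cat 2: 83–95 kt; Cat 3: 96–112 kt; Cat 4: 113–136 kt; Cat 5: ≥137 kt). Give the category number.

ΔP = 1006 − 900 = 106 hPa.
V ≈ 5.8 × 106^0.646 = 5.8 × 20.34 ≈ 118 kt.
118 kt falls in the Category 4 band.

4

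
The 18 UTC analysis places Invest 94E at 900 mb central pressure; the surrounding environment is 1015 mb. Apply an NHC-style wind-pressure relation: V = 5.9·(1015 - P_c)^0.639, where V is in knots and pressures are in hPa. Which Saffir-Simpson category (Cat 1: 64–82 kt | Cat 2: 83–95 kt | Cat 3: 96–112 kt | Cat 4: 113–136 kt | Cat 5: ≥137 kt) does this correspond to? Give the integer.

ΔP = 1015 − 900 = 115 mb.
V ≈ 5.9 × 115^0.639 = 5.9 × 20.74 ≈ 122 kt.
122 kt falls in the Category 4 band.

4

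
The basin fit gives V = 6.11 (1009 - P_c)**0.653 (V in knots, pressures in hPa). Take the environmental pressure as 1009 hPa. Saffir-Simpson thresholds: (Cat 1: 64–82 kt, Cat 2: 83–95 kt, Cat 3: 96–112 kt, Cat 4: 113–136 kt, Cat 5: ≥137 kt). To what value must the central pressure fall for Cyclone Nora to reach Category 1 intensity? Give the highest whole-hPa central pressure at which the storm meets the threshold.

Category 1 begins at V = 64 kt.
Required ΔP = (64/6.11)^(1/0.653) = 10.475^1.531 ≈ 36.50 hPa.
P_c ≤ 1009 − 36.50 = 972.50, so the highest integer P_c is 972 hPa.

972 hPa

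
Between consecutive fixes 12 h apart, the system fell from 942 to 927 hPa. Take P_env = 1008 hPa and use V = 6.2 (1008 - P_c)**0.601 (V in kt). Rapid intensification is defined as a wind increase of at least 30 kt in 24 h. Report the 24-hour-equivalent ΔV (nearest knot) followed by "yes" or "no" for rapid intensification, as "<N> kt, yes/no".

20 kt, no

V₁: ΔP = 66, V ≈ 6.2 × 66^0.601 ≈ 76.90 kt.
V₂: ΔP = 81, V ≈ 6.2 × 81^0.601 ≈ 86.97 kt.
ΔV over 12 h = 10.07 kt → 24 h equivalent = 10.07 × 24/12 ≈ 20.14 kt.
20 kt < 30 kt ⇒ not rapid intensification.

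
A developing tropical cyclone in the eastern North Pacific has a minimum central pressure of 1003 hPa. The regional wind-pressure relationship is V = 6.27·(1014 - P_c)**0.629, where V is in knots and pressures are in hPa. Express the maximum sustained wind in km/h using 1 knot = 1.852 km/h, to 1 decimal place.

52.5 km/h

ΔP = 1014 − 1003 = 11 hPa.
V ≈ 6.27 × 11^0.629 = 6.27 × 4.519 ≈ 28.334 kt.
28.334 × 1.852 ≈ 52.47 km/h → 52.5 km/h.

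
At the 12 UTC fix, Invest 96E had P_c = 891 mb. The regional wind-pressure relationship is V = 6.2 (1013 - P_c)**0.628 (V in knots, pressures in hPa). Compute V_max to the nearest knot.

ΔP = 1013 − 891 = 122 mb.
122^0.628 ≈ 20.428.
V ≈ 6.2 × 20.428 ≈ 126.7 kt.

127 kt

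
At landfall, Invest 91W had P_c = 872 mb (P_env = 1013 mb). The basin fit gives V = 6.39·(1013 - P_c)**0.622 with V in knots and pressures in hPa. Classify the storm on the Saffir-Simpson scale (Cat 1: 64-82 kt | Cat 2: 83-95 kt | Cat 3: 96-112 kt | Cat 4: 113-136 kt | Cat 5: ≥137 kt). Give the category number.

ΔP = 1013 − 872 = 141 mb.
V ≈ 6.39 × 141^0.622 = 6.39 × 21.72 ≈ 139 kt.
139 kt falls in the Category 5 band.

5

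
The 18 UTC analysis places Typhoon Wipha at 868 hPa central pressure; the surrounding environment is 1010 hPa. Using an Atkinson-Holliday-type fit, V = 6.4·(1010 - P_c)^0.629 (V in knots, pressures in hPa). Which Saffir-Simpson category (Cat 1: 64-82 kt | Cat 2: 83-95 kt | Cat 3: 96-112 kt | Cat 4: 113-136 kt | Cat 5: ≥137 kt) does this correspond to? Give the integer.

ΔP = 1010 − 868 = 142 hPa.
V ≈ 6.4 × 142^0.629 = 6.4 × 22.58 ≈ 145 kt.
145 kt falls in the Category 5 band.

5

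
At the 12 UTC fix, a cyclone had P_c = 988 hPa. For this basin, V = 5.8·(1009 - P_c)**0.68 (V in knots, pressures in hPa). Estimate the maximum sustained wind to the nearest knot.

ΔP = 1009 − 988 = 21 hPa.
21^0.68 ≈ 7.927.
V ≈ 5.8 × 7.927 ≈ 46.0 kt.

46 kt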